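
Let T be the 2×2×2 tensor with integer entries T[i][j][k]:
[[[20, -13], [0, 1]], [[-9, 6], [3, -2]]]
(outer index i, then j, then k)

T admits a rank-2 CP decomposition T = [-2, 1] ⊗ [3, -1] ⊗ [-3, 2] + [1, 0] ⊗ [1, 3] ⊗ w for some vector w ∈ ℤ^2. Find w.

Subtract the known terms from T to get the rank-1 residual R = [1, 0] ⊗ [1, 3] ⊗ w, so R[i,j,k] = a[i]·b[j]·w[k]. Pick indices with nonzero a[0]·b[0] = (1)·(1) = 1. Only the fibre through (0,0,·) is needed: R[0,0,:] = T[0,0,:] − Σₗ aₗ[0]bₗ[0]cₗ = [20, -13] − (-2)·(3)·[-3, 2] = [2, -1]. Then w[k] = R[0,0,k] / 1 for each k, giving w = [2, -1] / 1 = [2, -1].

w = [2, -1]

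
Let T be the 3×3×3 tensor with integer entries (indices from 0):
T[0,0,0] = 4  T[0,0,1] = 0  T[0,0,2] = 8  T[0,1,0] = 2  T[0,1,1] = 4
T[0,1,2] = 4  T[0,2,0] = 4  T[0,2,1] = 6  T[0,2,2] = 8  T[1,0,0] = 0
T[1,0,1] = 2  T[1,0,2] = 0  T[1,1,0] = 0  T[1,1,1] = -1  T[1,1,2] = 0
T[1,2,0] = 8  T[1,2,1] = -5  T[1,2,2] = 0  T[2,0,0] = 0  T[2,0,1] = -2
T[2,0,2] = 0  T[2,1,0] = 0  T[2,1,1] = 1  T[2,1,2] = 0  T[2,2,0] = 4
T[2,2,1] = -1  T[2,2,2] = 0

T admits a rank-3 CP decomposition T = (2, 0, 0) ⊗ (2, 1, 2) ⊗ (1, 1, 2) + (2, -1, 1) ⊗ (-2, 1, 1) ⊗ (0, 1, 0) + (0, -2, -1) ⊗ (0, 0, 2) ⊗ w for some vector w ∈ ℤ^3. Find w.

w = (-2, 1, 0)

Subtract the known terms from T to get the rank-1 residual R = (0, -2, -1) ⊗ (0, 0, 2) ⊗ w, so R[i,j,k] = a[i]·b[j]·w[k]. Pick indices with nonzero a[1]·b[2] = (-2)·(2) = -4. Only the fibre through (1,2,·) is needed: R[1,2,:] = T[1,2,:] − Σₗ aₗ[1]bₗ[2]cₗ = [8, -5, 0] − (0)·(2)·(1, 1, 2) − (-1)·(1)·(0, 1, 0) = [8, -4, 0]. Then w[k] = R[1,2,k] / -4 for each k, giving w = [8, -4, 0] / -4 = (-2, 1, 0).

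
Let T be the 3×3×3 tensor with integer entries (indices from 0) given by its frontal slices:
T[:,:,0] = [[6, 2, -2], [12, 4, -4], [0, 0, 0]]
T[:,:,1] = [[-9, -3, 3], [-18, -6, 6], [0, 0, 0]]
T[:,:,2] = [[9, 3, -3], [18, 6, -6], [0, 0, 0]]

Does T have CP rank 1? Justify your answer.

If T = a ⊗ b ⊗ c then every fibre of T is a multiple of the corresponding factor, so read the factors off the fibres through the nonzero entry T[0,0,0] = 6.
The mode-1 fibre T[:,0,0] = [6, 12, 0] gives a = [1, 2, 0] (primitive direction); the mode-2 fibre T[0,:,0] = [6, 2, -2] gives b = [3, 1, -1]; then c[k] = T[0,0,k] / (a[0]·b[0]) = [6, -9, 9] / 3 = [2, -3, 3].
Expanding [1, 2, 0] ⊗ [3, 1, -1] ⊗ [2, -3, 3] reproduces all 27 entries of T, so T = [1, 2, 0] ⊗ [3, 1, -1] ⊗ [2, -3, 3] and rank(T) ≤ 1.
Equivalently every frontal slice T[:,:,k] is c[k] times the rank-1 matrix [1, 2, 0] ⊗ [3, 1, -1]. So T has rank 1 (it is nonzero).

Yes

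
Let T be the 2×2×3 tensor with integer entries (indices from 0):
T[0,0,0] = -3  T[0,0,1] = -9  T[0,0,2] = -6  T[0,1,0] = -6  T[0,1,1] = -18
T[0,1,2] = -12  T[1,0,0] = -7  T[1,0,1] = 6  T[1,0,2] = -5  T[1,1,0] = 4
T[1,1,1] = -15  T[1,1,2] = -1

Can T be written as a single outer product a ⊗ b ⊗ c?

The mode-2 unfolding of T (rows indexed by j, columns by (i,k) = (0,0), (0,1), (0,2), (1,0), (1,1), (1,2)) is [[-3, -9, -6, -7, 6, -5], [-6, -18, -12, 4, -15, -1]].
There the 2×2 minor on rows j ∈ {0, 1}, columns (i,k) ∈ {(0,0), (1,0)} is det [[-3, -7], [-6, 4]] = -54 ≠ 0, so this unfolding has rank ≥ 2; CP rank is at least every unfolding rank, so rank(T) ≥ 2.
In particular rank(T) ≥ 2 > 1, so T is not rank-1.

No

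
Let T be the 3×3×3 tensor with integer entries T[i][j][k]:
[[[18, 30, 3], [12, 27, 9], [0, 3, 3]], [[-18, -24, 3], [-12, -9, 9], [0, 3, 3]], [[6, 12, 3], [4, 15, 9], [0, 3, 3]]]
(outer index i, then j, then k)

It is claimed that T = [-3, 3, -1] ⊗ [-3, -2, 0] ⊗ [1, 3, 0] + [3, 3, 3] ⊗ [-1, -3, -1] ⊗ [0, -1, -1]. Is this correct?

No

Reconstruct entry (0,0,0) from the claimed factors: Σₗ aₗ[0]bₗ[0]cₗ[0] = (-3)·(-3)·(1) + (3)·(-1)·(0) = 9, but T[0,0,0] = 18. The claim is false.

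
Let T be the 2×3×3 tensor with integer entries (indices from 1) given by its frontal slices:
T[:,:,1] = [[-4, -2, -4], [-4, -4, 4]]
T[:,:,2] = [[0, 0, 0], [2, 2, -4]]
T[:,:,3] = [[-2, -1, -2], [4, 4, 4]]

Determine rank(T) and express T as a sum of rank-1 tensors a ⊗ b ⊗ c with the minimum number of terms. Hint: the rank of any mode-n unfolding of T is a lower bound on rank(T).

rank(T) = 3

Lower bound: the mode-3 unfolding of T (rows indexed by k, columns by (i,j) = (1,1), (1,2), (1,3), (2,1), (2,2), (2,3)) is [[-4, -2, -4, -4, -4, 4], [0, 0, 0, 2, 2, -4], [-2, -1, -2, 4, 4, 4]].
There the 3×3 minor on rows k ∈ {1, 2, 3}, columns (i,j) ∈ {(1,1), (2,1), (2,3)} is det [[-4, -4, 4], [0, 2, -4], [-2, 4, 4]] = -112 ≠ 0, so this unfolding has rank ≥ 3; CP rank is at least every unfolding rank, so rank(T) ≥ 3. (Unfolding ranks only ever bound the CP rank from below — rank(T) can be strictly larger than all of them — so the matching upper bound has to come from an explicit 3-term decomposition.)
Upper bound: T is a sum of 3 rank-1 terms, T = (0, 1) ⊗ (0, 0, 1) ⊗ (4, -4, 4) + (0, 1) ⊗ (1, 1, 0) ⊗ (-4, 2, 4) + (1, 0) ⊗ (2, 1, 2) ⊗ (-2, 0, -1) (one valid choice — decompositions are not unique — normalised so each a, b is primitive with positive first nonzero entry; check it by expanding all entries), so rank(T) ≤ 3.
These bounds meet, so rank(T) = 3.
Check entry T[1,2,1] = -2: (0)·(0)·(4) + (0)·(1)·(-4) + (1)·(1)·(-2) = -2.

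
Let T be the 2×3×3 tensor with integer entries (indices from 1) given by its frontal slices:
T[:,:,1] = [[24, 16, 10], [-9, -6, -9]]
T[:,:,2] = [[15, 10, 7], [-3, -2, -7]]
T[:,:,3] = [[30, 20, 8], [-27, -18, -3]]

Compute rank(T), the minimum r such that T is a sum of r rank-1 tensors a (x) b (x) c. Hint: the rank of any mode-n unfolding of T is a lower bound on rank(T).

2

Lower bound: in the mode-3 unfolding of T (rows indexed by k, columns by (i,j)) the 2×2 minor on rows k ∈ {1, 2}, columns (i,j) ∈ {(1,1), (1,3)} is det [[24, 10], [15, 7]] = 18 ≠ 0, so that unfolding has rank ≥ 2 and hence rank(T) ≥ 2 (CP rank is at least every unfolding rank, though it can be larger).
Upper bound: with S_k = T[:,:,k], the two rank-1 terms a₁b₁ᵀ, a₂b₂ᵀ are the rank-1 members of the pencil x·S₁ + y·S₂.
The 2×2 minor of x·S₁ + y·S₂ on rows {1,2}, columns {1,3} is −126·x² − 210·xy − 84·y² = (-42)·(3·x + 2·y)(x + y), vanishing at (x:y) = (2:-3) and (1:-1).
M₁ = 2·S₁ − 3·S₂ = [[3, 2, -1], [-9, -6, 3]] = (1, -3)(3, 2, -1)ᵀ and M₂ = S₁ − S₂ = [[9, 6, 3], [-6, -4, -2]] = (3, -2)(3, 2, 1)ᵀ, so take a₁ = (1, -3), b₁ = (3, 2, -1), a₂ = (3, -2), b₂ = (3, 2, 1).
Each slice is an integer combination of E₁ = a₁b₁ᵀ and E₂ = a₂b₂ᵀ: S₁ = −E₁ + 3·E₂, S₂ = −E₁ + 2·E₂, S₃ = E₁ + 3·E₂; reading off coefficients, c₁ = (-1, -1, 1) and c₂ = (3, 2, 3).
Hence T = (1, -3) (x) (3, 2, -1) (x) (-1, -1, 1) + (3, -2) (x) (3, 2, 1) (x) (3, 2, 3), so rank(T) ≤ 2.
These bounds meet, so rank(T) = 2.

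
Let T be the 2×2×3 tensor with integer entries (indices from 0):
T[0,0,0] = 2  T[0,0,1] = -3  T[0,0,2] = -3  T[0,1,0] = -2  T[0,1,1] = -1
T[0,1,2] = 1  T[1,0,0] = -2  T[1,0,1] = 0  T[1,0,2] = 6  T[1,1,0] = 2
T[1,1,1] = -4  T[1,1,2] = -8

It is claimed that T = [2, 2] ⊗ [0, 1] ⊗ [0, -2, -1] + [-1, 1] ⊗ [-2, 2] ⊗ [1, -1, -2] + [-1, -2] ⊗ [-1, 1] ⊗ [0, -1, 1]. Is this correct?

Yes

Reconstruct entrywise from the claimed factors. For example, T[1,1,2] = -8 and Σₗ aₗ[1]bₗ[1]cₗ[2] = (2)·(1)·(-1) + (1)·(2)·(-2) + (-2)·(1)·(1) = -8; checking all 12 entries, every one matches. The claim holds.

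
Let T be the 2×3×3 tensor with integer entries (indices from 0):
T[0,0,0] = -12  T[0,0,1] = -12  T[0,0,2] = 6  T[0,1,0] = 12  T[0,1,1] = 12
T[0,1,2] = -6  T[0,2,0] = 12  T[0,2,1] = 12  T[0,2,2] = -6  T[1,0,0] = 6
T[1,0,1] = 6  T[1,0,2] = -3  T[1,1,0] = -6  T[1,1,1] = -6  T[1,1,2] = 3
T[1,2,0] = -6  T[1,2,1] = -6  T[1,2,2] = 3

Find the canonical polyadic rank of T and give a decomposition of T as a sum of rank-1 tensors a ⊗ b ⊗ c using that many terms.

Lower bound: T ≠ 0 (e.g. T[0,0,0] = -12), so rank(T) ≥ 1.
Upper bound: if T = a ⊗ b ⊗ c then every fibre of T is a multiple of the corresponding factor, so read the factors off the fibres through the nonzero entry T[0,0,0] = -12.
The mode-1 fibre T[:,0,0] = [-12, 6] gives a = [2, -1] (primitive direction); the mode-2 fibre T[0,:,0] = [-12, 12, 12] gives b = [1, -1, -1]; then c[k] = T[0,0,k] / (a[0]·b[0]) = [-12, -12, 6] / 2 = [-6, -6, 3].
Expanding [2, -1] ⊗ [1, -1, -1] ⊗ [-6, -6, 3] reproduces all 18 entries of T, so T = [2, -1] ⊗ [1, -1, -1] ⊗ [-6, -6, 3] and rank(T) ≤ 1.
These bounds meet, so rank(T) = 1.

rank(T) = 1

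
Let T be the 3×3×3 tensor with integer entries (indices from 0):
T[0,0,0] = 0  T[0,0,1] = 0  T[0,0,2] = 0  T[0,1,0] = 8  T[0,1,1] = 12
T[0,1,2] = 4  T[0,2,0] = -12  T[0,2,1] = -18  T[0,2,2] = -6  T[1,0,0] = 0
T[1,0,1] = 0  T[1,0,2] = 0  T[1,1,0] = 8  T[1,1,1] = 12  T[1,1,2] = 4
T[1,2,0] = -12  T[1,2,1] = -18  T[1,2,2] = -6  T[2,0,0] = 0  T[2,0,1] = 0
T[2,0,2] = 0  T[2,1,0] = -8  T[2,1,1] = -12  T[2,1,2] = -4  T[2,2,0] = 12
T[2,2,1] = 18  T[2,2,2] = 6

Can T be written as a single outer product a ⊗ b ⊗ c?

If T = a ⊗ b ⊗ c then every fibre of T is a multiple of the corresponding factor, so read the factors off the fibres through the nonzero entry T[0,1,0] = 8.
The mode-1 fibre T[:,1,0] = [8, 8, -8] gives a = [1, 1, -1] (primitive direction); the mode-2 fibre T[0,:,0] = [0, 8, -12] gives b = [0, 2, -3]; then c[k] = T[0,1,k] / (a[0]·b[1]) = [8, 12, 4] / 2 = [4, 6, 2].
Expanding [1, 1, -1] ⊗ [0, 2, -3] ⊗ [4, 6, 2] reproduces all 27 entries of T, so T = [1, 1, -1] ⊗ [0, 2, -3] ⊗ [4, 6, 2] and rank(T) ≤ 1.
Equivalently every frontal slice T[:,:,k] is c[k] times the rank-1 matrix [1, 1, -1] ⊗ [0, 2, -3]. So T has rank 1 (it is nonzero).

Yes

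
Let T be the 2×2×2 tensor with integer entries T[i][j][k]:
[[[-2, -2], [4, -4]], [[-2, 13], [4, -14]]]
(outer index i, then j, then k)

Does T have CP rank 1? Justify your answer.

No

The mode-3 unfolding of T (rows indexed by k, columns by (i,j) = (0,0), (0,1), (1,0), (1,1)) is [[-2, 4, -2, 4], [-2, -4, 13, -14]].
There the 2×2 minor on rows k ∈ {0, 1}, columns (i,j) ∈ {(0,0), (0,1)} is det [[-2, 4], [-2, -4]] = 16 ≠ 0, so this unfolding has rank ≥ 2; CP rank is at least every unfolding rank, so rank(T) ≥ 2.
In particular rank(T) ≥ 2 > 1, so T is not rank-1.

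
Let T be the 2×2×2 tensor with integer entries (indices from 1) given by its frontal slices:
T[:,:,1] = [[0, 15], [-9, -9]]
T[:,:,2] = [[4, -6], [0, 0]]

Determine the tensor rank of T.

2

Lower bound: the mode-3 unfolding of T (rows indexed by k, columns by (i,j) = (1,1), (1,2), (2,1), (2,2)) is [[0, 15, -9, -9], [4, -6, 0, 0]].
There the 2×2 minor on rows k ∈ {1, 2}, columns (i,j) ∈ {(1,1), (1,2)} is det [[0, 15], [4, -6]] = -60 ≠ 0, so this unfolding has rank ≥ 2; CP rank is at least every unfolding rank, so rank(T) ≥ 2. (Unfolding ranks only ever bound the CP rank from below — rank(T) can be strictly larger than all of them — so the matching upper bound has to come from an explicit 2-term decomposition.)
Upper bound — finding two terms. Write S_k = T[:,:,k] for the frontal slices: S₁ = [[0, 15], [-9, -9]], S₂ = [[4, -6], [0, 0]].
If T = a₁ ⊗ b₁ ⊗ c₁ + a₂ ⊗ b₂ ⊗ c₂ then each S_k = c₁[k]·a₁b₁ᵀ + c₂[k]·a₂b₂ᵀ. S₁ and S₂ are linearly independent, so a₁b₁ᵀ and a₂b₂ᵀ must span the same plane of matrices: they are the rank-1 matrices of the form x·S₁ + y·S₂.
det(x·S₁ + y·S₂) is 135·x² − 90·xy = 45·(3·x − 2·y)(x), vanishing at (x:y) = (2:3) and (0:1).
M₁ = 2·S₁ + 3·S₂ = [[12, 12], [-18, -18]] = 6·[2, -3][1, 1]ᵀ and M₂ = S₂ = [[4, -6], [0, 0]] = 2·[1, 0][2, -3]ᵀ, so take a₁ = [2, -3], b₁ = [1, 1], a₂ = [1, 0], b₂ = [2, -3].
Each slice is an integer combination of E₁ = a₁b₁ᵀ and E₂ = a₂b₂ᵀ: S₁ = 3·E₁ − 3·E₂, S₂ = 2·E₂; reading off coefficients, c₁ = [3, 0] and c₂ = [-3, 2].
Hence T = [2, -3] ⊗ [1, 1] ⊗ [3, 0] + [1, 0] ⊗ [2, -3] ⊗ [-3, 2], so rank(T) ≤ 2.
These bounds meet, so rank(T) = 2.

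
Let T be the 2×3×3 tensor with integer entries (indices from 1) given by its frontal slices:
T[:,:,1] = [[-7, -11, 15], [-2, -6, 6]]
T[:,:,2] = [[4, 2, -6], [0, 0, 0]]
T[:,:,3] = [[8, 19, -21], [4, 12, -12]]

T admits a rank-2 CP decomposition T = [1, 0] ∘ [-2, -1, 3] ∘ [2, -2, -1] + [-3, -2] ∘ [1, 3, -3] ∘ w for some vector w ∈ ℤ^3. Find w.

w = [1, 0, -2]

Subtract the known terms from T to get the rank-1 residual R = [-3, -2] ∘ [1, 3, -3] ∘ w, so R[i,j,k] = a[i]·b[j]·w[k]. Pick indices with nonzero a[1]·b[1] = (-3)·(1) = -3. Only the fibre through (1,1,·) is needed: R[1,1,:] = T[1,1,:] − Σₗ aₗ[1]bₗ[1]cₗ = [-7, 4, 8] − (1)·(-2)·[2, -2, -1] = [-3, 0, 6]. Then w[k] = R[1,1,k] / -3 for each k, giving w = [-3, 0, 6] / -3 = [1, 0, -2].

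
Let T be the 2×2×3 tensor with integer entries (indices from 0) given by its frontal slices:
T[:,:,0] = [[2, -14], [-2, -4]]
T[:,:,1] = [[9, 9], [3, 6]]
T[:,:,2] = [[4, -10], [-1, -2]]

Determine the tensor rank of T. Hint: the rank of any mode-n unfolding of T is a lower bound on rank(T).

2

Lower bound: in the mode-2 unfolding of T (rows indexed by j, columns by (i,k)) the 2×2 minor on rows j ∈ {0, 1}, columns (i,k) ∈ {(0,0), (0,1)} is det [[2, 9], [-14, 9]] = 144 ≠ 0, so that unfolding has rank ≥ 2 and hence rank(T) ≥ 2 (CP rank is at least every unfolding rank, though it can be larger).
Upper bound: with S_k = T[:,:,k], the two rank-1 terms a₁b₁ᵀ, a₂b₂ᵀ are the rank-1 members of the pencil x·S₀ + y·S₁.
det(x·S₀ + y·S₁) is −36·x² + 36·xy + 27·y² = (-9)·(2·x − 3·y)(2·x + y), vanishing at (x:y) = (3:2) and (1:-2).
M₁ = 3·S₀ + 2·S₁ = [[24, -24], [0, 0]] = 24·[1, 0][1, -1]ᵀ and M₂ = S₀ − 2·S₁ = [[-16, -32], [-8, -16]] = (-8)·[2, 1][1, 2]ᵀ, so take a₁ = [1, 0], b₁ = [1, -1], a₂ = [2, 1], b₂ = [1, 2].
Each slice is an integer combination of E₁ = a₁b₁ᵀ and E₂ = a₂b₂ᵀ: S₀ = 6·E₁ − 2·E₂, S₁ = 3·E₁ + 3·E₂, S₂ = 6·E₁ − E₂; reading off coefficients, c₁ = [6, 3, 6] and c₂ = [-2, 3, -1].
Hence T = [1, 0] ⊗ [1, -1] ⊗ [6, 3, 6] + [2, 1] ⊗ [1, 2] ⊗ [-2, 3, -1], so rank(T) ≤ 2.
These bounds meet, so rank(T) = 2.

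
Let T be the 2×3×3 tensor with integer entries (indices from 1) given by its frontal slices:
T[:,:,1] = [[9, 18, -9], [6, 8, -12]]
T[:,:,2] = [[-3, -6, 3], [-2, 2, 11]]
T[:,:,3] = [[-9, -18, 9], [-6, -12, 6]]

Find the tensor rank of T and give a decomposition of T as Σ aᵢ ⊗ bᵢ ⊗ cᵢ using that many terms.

Lower bound: in the mode-1 unfolding of T (rows indexed by i, columns by (j,k)) the 2×2 minor on rows i ∈ {1, 2}, columns (j,k) ∈ {(1,1), (2,1)} is det [[9, 18], [6, 8]] = -36 ≠ 0, so that unfolding has rank ≥ 2 and hence rank(T) ≥ 2 (CP rank is at least every unfolding rank, though it can be larger).
Upper bound: with S_k = T[:,:,k], the two rank-1 terms a₁b₁ᵀ, a₂b₂ᵀ are the rank-1 members of the pencil x·S₁ + y·S₂.
The 2×2 minor of x·S₁ + y·S₂ on rows {1,2}, columns {1,2} is −36·x² + 66·xy − 18·y² = (-6)·(2·x − 3·y)(3·x − y), vanishing at (x:y) = (3:2) and (1:3).
M₁ = 3·S₁ + 2·S₂ = [[21, 42, -21], [14, 28, -14]] = 7·[3, 2][1, 2, -1]ᵀ and M₂ = S₁ + 3·S₂ = [[0, 0, 0], [0, 14, 21]] = 7·[0, 1][0, 2, 3]ᵀ, so take a₁ = [3, 2], b₁ = [1, 2, -1], a₂ = [0, 1], b₂ = [0, 2, 3].
Each slice is an integer combination of E₁ = a₁b₁ᵀ and E₂ = a₂b₂ᵀ: S₁ = 3·E₁ − 2·E₂, S₂ = −E₁ + 3·E₂, S₃ = −3·E₁; reading off coefficients, c₁ = [3, -1, -3] and c₂ = [-2, 3, 0].
Hence T = [3, 2] ⊗ [1, 2, -1] ⊗ [3, -1, -3] + [0, 1] ⊗ [0, 2, 3] ⊗ [-2, 3, 0], so rank(T) ≤ 2.
These bounds meet, so rank(T) = 2.

rank(T) = 2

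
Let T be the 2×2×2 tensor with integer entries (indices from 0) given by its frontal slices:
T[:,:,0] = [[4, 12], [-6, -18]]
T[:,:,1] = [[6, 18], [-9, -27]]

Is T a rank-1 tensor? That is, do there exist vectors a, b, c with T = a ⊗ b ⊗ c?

If T = a ⊗ b ⊗ c then every fibre of T is a multiple of the corresponding factor, so read the factors off the fibres through the nonzero entry T[0,0,0] = 4.
The mode-1 fibre T[:,0,0] = [4, -6] gives a = [2, -3] (primitive direction); the mode-2 fibre T[0,:,0] = [4, 12] gives b = [1, 3]; then c[k] = T[0,0,k] / (a[0]·b[0]) = [4, 6] / 2 = [2, 3].
Expanding [2, -3] ⊗ [1, 3] ⊗ [2, 3] reproduces all 8 entries of T, so T = [2, -3] ⊗ [1, 3] ⊗ [2, 3] and rank(T) ≤ 1.
Equivalently every frontal slice T[:,:,k] is c[k] times the rank-1 matrix [2, -3] ⊗ [1, 3]. So T has rank 1 (it is nonzero).

Yes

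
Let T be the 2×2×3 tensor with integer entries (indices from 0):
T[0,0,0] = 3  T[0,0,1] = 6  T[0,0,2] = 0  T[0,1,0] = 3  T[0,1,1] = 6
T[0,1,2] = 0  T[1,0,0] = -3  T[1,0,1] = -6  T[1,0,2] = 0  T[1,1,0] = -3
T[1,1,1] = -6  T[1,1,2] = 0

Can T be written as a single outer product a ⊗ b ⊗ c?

If T = a ⊗ b ⊗ c then every fibre of T is a multiple of the corresponding factor, so read the factors off the fibres through the nonzero entry T[0,0,0] = 3.
The mode-1 fibre T[:,0,0] = [3, -3] gives a = [1, -1] (primitive direction); the mode-2 fibre T[0,:,0] = [3, 3] gives b = [1, 1]; then c[k] = T[0,0,k] / (a[0]·b[0]) = [3, 6, 0] / 1 = [3, 6, 0].
Expanding [1, -1] ⊗ [1, 1] ⊗ [3, 6, 0] reproduces all 12 entries of T, so T = [1, -1] ⊗ [1, 1] ⊗ [3, 6, 0] and rank(T) ≤ 1.
Equivalently every frontal slice T[:,:,k] is c[k] times the rank-1 matrix [1, -1] ⊗ [1, 1]. So T has rank 1 (it is nonzero).

Yes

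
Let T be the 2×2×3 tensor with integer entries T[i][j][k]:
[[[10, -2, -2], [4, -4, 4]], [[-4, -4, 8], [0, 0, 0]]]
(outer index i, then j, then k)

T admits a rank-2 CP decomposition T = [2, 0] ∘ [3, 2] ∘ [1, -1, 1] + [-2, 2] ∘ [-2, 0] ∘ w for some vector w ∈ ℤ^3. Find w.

w = [1, 1, -2]

Subtract the known terms from T to get the rank-1 residual R = [-2, 2] ∘ [-2, 0] ∘ w, so R[i,j,k] = a[i]·b[j]·w[k]. Pick indices with nonzero a[0]·b[0] = (-2)·(-2) = 4. Only the fibre through (0,0,·) is needed: R[0,0,:] = T[0,0,:] − Σₗ aₗ[0]bₗ[0]cₗ = [10, -2, -2] − (2)·(3)·[1, -1, 1] = [4, 4, -8]. Then w[k] = R[0,0,k] / 4 for each k, giving w = [4, 4, -8] / 4 = [1, 1, -2].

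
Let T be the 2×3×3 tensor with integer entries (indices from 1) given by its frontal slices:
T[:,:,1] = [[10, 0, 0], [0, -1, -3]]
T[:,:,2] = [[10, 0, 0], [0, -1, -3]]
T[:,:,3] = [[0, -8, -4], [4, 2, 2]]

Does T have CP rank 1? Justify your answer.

The mode-2 unfolding of T (rows indexed by j, columns by (i,k) = (1,1), (1,2), (1,3), (2,1), (2,2), (2,3)) is [[10, 10, 0, 0, 0, 4], [0, 0, -8, -1, -1, 2], [0, 0, -4, -3, -3, 2]].
There the 3×3 minor on rows j ∈ {1, 2, 3}, columns (i,k) ∈ {(1,1), (1,3), (2,1)} is det [[10, 0, 0], [0, -8, -1], [0, -4, -3]] = 200 ≠ 0, so this unfolding has rank ≥ 3; CP rank is at least every unfolding rank, so rank(T) ≥ 3.
In particular rank(T) ≥ 3 > 1, so T is not rank-1.

No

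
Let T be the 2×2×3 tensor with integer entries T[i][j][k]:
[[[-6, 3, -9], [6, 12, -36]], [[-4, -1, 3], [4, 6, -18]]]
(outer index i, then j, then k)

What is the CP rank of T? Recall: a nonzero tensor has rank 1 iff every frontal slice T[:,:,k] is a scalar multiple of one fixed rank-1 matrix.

2

Lower bound: in the mode-2 unfolding of T (rows indexed by j, columns by (i,k)) the 2×2 minor on rows j ∈ {0, 1}, columns (i,k) ∈ {(0,0), (0,1)} is det [[-6, 3], [6, 12]] = -90 ≠ 0, so that unfolding has rank ≥ 2 and hence rank(T) ≥ 2 (CP rank is at least every unfolding rank, though it can be larger).
Upper bound: with S_k = T[:,:,k], the two rank-1 terms a₁b₁ᵀ, a₂b₂ᵀ are the rank-1 members of the pencil x·S₀ + y·S₁.
det(x·S₀ + y·S₁) is 30·xy + 30·y² = 30·(y)(x + y), vanishing at (x:y) = (1:0) and (1:-1).
M₁ = S₀ = [[-6, 6], [-4, 4]] = (-2)·[3, 2][1, -1]ᵀ and M₂ = S₀ − S₁ = [[-9, -6], [-3, -2]] = −[3, 1][3, 2]ᵀ, so take a₁ = [3, 2], b₁ = [1, -1], a₂ = [3, 1], b₂ = [3, 2].
Each slice is an integer combination of E₁ = a₁b₁ᵀ and E₂ = a₂b₂ᵀ: S₀ = −2·E₁, S₁ = −2·E₁ + E₂, S₂ = 6·E₁ − 3·E₂; reading off coefficients, c₁ = [-2, -2, 6] and c₂ = [0, 1, -3].
Hence T = [3, 2] ∘ [1, -1] ∘ [-2, -2, 6] + [3, 1] ∘ [3, 2] ∘ [0, 1, -3], so rank(T) ≤ 2.
These bounds meet, so rank(T) = 2.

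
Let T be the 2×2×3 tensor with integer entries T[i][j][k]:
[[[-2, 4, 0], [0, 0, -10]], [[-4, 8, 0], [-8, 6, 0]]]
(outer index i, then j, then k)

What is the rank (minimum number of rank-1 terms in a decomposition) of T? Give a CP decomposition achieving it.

Lower bound: the mode-3 unfolding of T (rows indexed by k, columns by (i,j) = (0,0), (0,1), (1,0), (1,1)) is [[-2, 0, -4, -8], [4, 0, 8, 6], [0, -10, 0, 0]].
There the 3×3 minor on rows k ∈ {0, 1, 2}, columns (i,j) ∈ {(0,0), (0,1), (1,1)} is det [[-2, 0, -8], [4, 0, 6], [0, -10, 0]] = 200 ≠ 0, so this unfolding has rank ≥ 3; CP rank is at least every unfolding rank, so rank(T) ≥ 3. (Unfolding ranks only ever bound the CP rank from below — rank(T) can be strictly larger than all of them — so the matching upper bound has to come from an explicit 3-term decomposition.)
Upper bound: T is a sum of 3 rank-1 terms, T = (1, -2) ⊗ (0, 1) ⊗ (2, 0, -2) + (1, 2) ⊗ (1, 1) ⊗ (-2, 4, 0) + (2, 1) ⊗ (0, 1) ⊗ (0, -2, -4) (one valid choice — decompositions are not unique — normalised so each a, b is primitive with positive first nonzero entry; check it by expanding all entries), so rank(T) ≤ 3.
These bounds meet, so rank(T) = 3.
Check entry T[0,1,1] = 0: (1)·(1)·(0) + (1)·(1)·(4) + (2)·(1)·(-2) = 0.

rank(T) = 3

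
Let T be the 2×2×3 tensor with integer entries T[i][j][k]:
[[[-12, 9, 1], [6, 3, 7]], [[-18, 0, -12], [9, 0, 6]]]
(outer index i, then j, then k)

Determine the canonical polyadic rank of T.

2

Lower bound: in the mode-1 unfolding of T (rows indexed by i, columns by (j,k)) the 2×2 minor on rows i ∈ {0, 1}, columns (j,k) ∈ {(0,0), (0,1)} is det [[-12, 9], [-18, 0]] = 162 ≠ 0, so that unfolding has rank ≥ 2 and hence rank(T) ≥ 2 (CP rank is at least every unfolding rank, though it can be larger).
Upper bound: with S_k = T[:,:,k], the two rank-1 terms a₁b₁ᵀ, a₂b₂ᵀ are the rank-1 members of the pencil x·S₀ + y·S₁.
det(x·S₀ + y·S₁) is 135·xy = 135·(y)(x), vanishing at (x:y) = (1:0) and (0:1).
M₁ = S₀ = [[-12, 6], [-18, 9]] = (-3)·[2, 3][2, -1]ᵀ and M₂ = S₁ = [[9, 3], [0, 0]] = 3·[1, 0][3, 1]ᵀ, so take a₁ = [2, 3], b₁ = [2, -1], a₂ = [1, 0], b₂ = [3, 1].
Each slice is an integer combination of E₁ = a₁b₁ᵀ and E₂ = a₂b₂ᵀ: S₀ = −3·E₁, S₁ = 3·E₂, S₂ = −2·E₁ + 3·E₂; reading off coefficients, c₁ = [-3, 0, -2] and c₂ = [0, 3, 3].
Hence T = [2, 3] ⊗ [2, -1] ⊗ [-3, 0, -2] + [1, 0] ⊗ [3, 1] ⊗ [0, 3, 3], so rank(T) ≤ 2.
These bounds meet, so rank(T) = 2.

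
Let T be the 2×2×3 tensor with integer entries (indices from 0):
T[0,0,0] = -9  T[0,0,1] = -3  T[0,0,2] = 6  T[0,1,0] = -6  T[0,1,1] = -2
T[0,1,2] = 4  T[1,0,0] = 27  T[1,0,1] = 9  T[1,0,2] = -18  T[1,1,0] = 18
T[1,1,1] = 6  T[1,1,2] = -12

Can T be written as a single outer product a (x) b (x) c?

Yes

The mode-1 fibre T[:,0,0] = [-9, 27] gives a = [1, -3] (primitive direction); the mode-2 fibre T[0,:,0] = [-9, -6] gives b = [3, 2]; then c[k] = T[0,0,k] / (a[0]·b[0]) = [-9, -3, 6] / 3 = [-3, -1, 2].
Expanding [1, -3] (x) [3, 2] (x) [-3, -1, 2] reproduces all 12 entries of T, so T = [1, -3] (x) [3, 2] (x) [-3, -1, 2] and rank(T) ≤ 1.
Equivalently every frontal slice T[:,:,k] is c[k] times the rank-1 matrix [1, -3] (x) [3, 2]. So T has rank 1 (it is nonzero).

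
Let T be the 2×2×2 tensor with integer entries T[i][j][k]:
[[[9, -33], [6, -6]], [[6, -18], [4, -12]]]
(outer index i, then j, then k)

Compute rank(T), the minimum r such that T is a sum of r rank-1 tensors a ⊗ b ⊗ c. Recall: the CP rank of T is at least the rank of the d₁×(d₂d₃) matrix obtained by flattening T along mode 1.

Lower bound: in the mode-1 unfolding of T (rows indexed by i, columns by (j,k)) the 2×2 minor on rows i ∈ {0, 1}, columns (j,k) ∈ {(0,0), (0,1)} is det [[9, -33], [6, -18]] = 36 ≠ 0, so that unfolding has rank ≥ 2 and hence rank(T) ≥ 2 (CP rank is at least every unfolding rank, though it can be larger).
Upper bound: with S_k = T[:,:,k], the two rank-1 terms a₁b₁ᵀ, a₂b₂ᵀ are the rank-1 members of the pencil x·S₀ + y·S₁.
det(x·S₀ + y·S₁) is −96·xy + 288·y² = (-96)·(x − 3·y)(y), vanishing at (x:y) = (3:1) and (1:0).
M₁ = 3·S₀ + S₁ = [[-6, 12], [0, 0]] = (-6)·(1, 0)(1, -2)ᵀ and M₂ = S₀ = [[9, 6], [6, 4]] = (3, 2)(3, 2)ᵀ, so take a₁ = (1, 0), b₁ = (1, -2), a₂ = (3, 2), b₂ = (3, 2).
Each slice is an integer combination of E₁ = a₁b₁ᵀ and E₂ = a₂b₂ᵀ: S₀ = E₂, S₁ = −6·E₁ − 3·E₂; reading off coefficients, c₁ = (0, -6) and c₂ = (1, -3).
Hence T = (1, 0) ⊗ (1, -2) ⊗ (0, -6) + (3, 2) ⊗ (3, 2) ⊗ (1, -3), so rank(T) ≤ 2.
These bounds meet, so rank(T) = 2.

2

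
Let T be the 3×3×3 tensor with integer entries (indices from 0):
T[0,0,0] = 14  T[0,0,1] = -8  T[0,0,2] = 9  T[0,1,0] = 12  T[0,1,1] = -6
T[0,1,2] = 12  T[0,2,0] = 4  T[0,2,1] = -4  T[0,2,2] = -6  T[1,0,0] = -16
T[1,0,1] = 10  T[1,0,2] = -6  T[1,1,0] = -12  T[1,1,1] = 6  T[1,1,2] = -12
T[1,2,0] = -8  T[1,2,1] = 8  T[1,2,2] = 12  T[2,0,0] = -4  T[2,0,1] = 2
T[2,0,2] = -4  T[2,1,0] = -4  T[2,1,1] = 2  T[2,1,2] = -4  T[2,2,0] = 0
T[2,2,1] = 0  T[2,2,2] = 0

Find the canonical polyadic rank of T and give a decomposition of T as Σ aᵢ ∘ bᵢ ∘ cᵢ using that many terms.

rank(T) = 2

Lower bound: the mode-3 unfolding of T (rows indexed by k, columns by (i,j) = (0,0), (0,1), (0,2), (1,0), (1,1), (1,2), (2,0), (2,1), (2,2)) is [[14, 12, 4, -16, -12, -8, -4, -4, 0], [-8, -6, -4, 10, 6, 8, 2, 2, 0], [9, 12, -6, -6, -12, 12, -4, -4, 0]].
There the 2×2 minor on rows k ∈ {0, 1}, columns (i,j) ∈ {(0,0), (0,1)} is det [[14, 12], [-8, -6]] = 12 ≠ 0, so this unfolding has rank ≥ 2; CP rank is at least every unfolding rank, so rank(T) ≥ 2. (Unfolding ranks only ever bound the CP rank from below — rank(T) can be strictly larger than all of them — so the matching upper bound has to come from an explicit 2-term decomposition.)
Upper bound — finding two terms. Write S_k = T[:,:,k] for the frontal slices: S₀ = [[14, 12, 4], [-16, -12, -8], [-4, -4, 0]], S₁ = [[-8, -6, -4], [10, 6, 8], [2, 2, 0]], S₂ = [[9, 12, -6], [-6, -12, 12], [-4, -4, 0]].
If T = a₁ ∘ b₁ ∘ c₁ + a₂ ∘ b₂ ∘ c₂ then each S_k = c₁[k]·a₁b₁ᵀ + c₂[k]·a₂b₂ᵀ. S₀ and S₁ are linearly independent, so a₁b₁ᵀ and a₂b₂ᵀ must span the same plane of matrices: they are the rank-1 matrices of the form x·S₀ + y·S₁.
The 2×2 minor of x·S₀ + y·S₁ on rows {0,1}, columns {0,1} is 24·x² − 36·xy + 12·y² = 12·(2·x − y)(x − y), vanishing at (x:y) = (1:2) and (1:1).
M₁ = S₀ + 2·S₁ = [[-2, 0, -4], [4, 0, 8], [0, 0, 0]] = (-2)·[1, -2, 0][1, 0, 2]ᵀ and M₂ = S₀ + S₁ = [[6, 6, 0], [-6, -6, 0], [-2, -2, 0]] = 2·[3, -3, -1][1, 1, 0]ᵀ, so take a₁ = [1, -2, 0], b₁ = [1, 0, 2], a₂ = [3, -3, -1], b₂ = [1, 1, 0].
Each slice is an integer combination of E₁ = a₁b₁ᵀ and E₂ = a₂b₂ᵀ: S₀ = 2·E₁ + 4·E₂, S₁ = −2·E₁ − 2·E₂, S₂ = −3·E₁ + 4·E₂; reading off coefficients, c₁ = [2, -2, -3] and c₂ = [4, -2, 4].
Hence T = [1, -2, 0] ∘ [1, 0, 2] ∘ [2, -2, -3] + [3, -3, -1] ∘ [1, 1, 0] ∘ [4, -2, 4], so rank(T) ≤ 2.
These bounds meet, so rank(T) = 2.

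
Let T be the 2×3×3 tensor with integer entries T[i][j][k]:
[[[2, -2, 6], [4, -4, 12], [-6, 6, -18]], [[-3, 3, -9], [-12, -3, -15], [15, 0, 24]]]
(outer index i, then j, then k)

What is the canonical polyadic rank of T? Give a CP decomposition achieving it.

rank(T) = 2

Lower bound: the mode-1 unfolding of T (rows indexed by i, columns by (j,k) = (0,0), (0,1), (0,2), (1,0), (1,1), (1,2), (2,0), (2,1), (2,2)) is [[2, -2, 6, 4, -4, 12, -6, 6, -18], [-3, 3, -9, -12, -3, -15, 15, 0, 24]].
There the 2×2 minor on rows i ∈ {0, 1}, columns (j,k) ∈ {(0,0), (1,0)} is det [[2, 4], [-3, -12]] = -12 ≠ 0, so this unfolding has rank ≥ 2; CP rank is at least every unfolding rank, so rank(T) ≥ 2. (This is only a lower bound: in general the CP rank may exceed every unfolding rank, so we still need to exhibit 2 rank-1 terms summing to T.)
Upper bound — finding two terms. Write S_k = T[:,:,k] for the frontal slices: S₀ = [[2, 4, -6], [-3, -12, 15]], S₁ = [[-2, -4, 6], [3, -3, 0]], S₂ = [[6, 12, -18], [-9, -15, 24]].
If T = a₁ ⊗ b₁ ⊗ c₁ + a₂ ⊗ b₂ ⊗ c₂ then each S_k = c₁[k]·a₁b₁ᵀ + c₂[k]·a₂b₂ᵀ. S₀ and S₁ are linearly independent, so a₁b₁ᵀ and a₂b₂ᵀ must span the same plane of matrices: they are the rank-1 matrices of the form x·S₀ + y·S₁.
The 2×2 minor of x·S₀ + y·S₁ on rows {0,1}, columns {0,1} is −12·x² − 6·xy + 18·y² = (-6)·(2·x + 3·y)(x − y), vanishing at (x:y) = (3:-2) and (1:1).
M₁ = 3·S₀ − 2·S₁ = [[10, 20, -30], [-15, -30, 45]] = 5·[2, -3][1, 2, -3]ᵀ and M₂ = S₀ + S₁ = [[0, 0, 0], [0, -15, 15]] = (-15)·[0, 1][0, 1, -1]ᵀ, so take a₁ = [2, -3], b₁ = [1, 2, -3], a₂ = [0, 1], b₂ = [0, 1, -1].
Each slice is an integer combination of E₁ = a₁b₁ᵀ and E₂ = a₂b₂ᵀ: S₀ = E₁ − 6·E₂, S₁ = −E₁ − 9·E₂, S₂ = 3·E₁ + 3·E₂; reading off coefficients, c₁ = [1, -1, 3] and c₂ = [-6, -9, 3].
Hence T = [2, -3] ⊗ [1, 2, -3] ⊗ [1, -1, 3] + [0, 1] ⊗ [0, 1, -1] ⊗ [-6, -9, 3], so rank(T) ≤ 2.
These bounds meet, so rank(T) = 2.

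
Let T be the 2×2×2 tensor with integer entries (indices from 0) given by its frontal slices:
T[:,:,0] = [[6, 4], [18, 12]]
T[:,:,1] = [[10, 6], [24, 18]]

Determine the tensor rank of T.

Lower bound: the mode-2 unfolding of T (rows indexed by j, columns by (i,k) = (0,0), (0,1), (1,0), (1,1)) is [[6, 10, 18, 24], [4, 6, 12, 18]].
There the 2×2 minor on rows j ∈ {0, 1}, columns (i,k) ∈ {(0,0), (0,1)} is det [[6, 10], [4, 6]] = -4 ≠ 0, so this unfolding has rank ≥ 2; CP rank is at least every unfolding rank, so rank(T) ≥ 2. (This is only a lower bound: in general the CP rank may exceed every unfolding rank, so we still need to exhibit 2 rank-1 terms summing to T.)
Upper bound — finding two terms. Write S_k = T[:,:,k] for the frontal slices: S₀ = [[6, 4], [18, 12]], S₁ = [[10, 6], [24, 18]].
If T = a₁ ⊗ b₁ ⊗ c₁ + a₂ ⊗ b₂ ⊗ c₂ then each S_k = c₁[k]·a₁b₁ᵀ + c₂[k]·a₂b₂ᵀ. S₀ and S₁ are linearly independent, so a₁b₁ᵀ and a₂b₂ᵀ must span the same plane of matrices: they are the rank-1 matrices of the form x·S₀ + y·S₁.
det(x·S₀ + y·S₁) is 24·xy + 36·y² = 12·(2·x + 3·y)(y), vanishing at (x:y) = (3:-2) and (1:0).
M₁ = 3·S₀ − 2·S₁ = [[-2, 0], [6, 0]] = (-2)·[1, -3][1, 0]ᵀ and M₂ = S₀ = [[6, 4], [18, 12]] = 2·[1, 3][3, 2]ᵀ, so take a₁ = [1, -3], b₁ = [1, 0], a₂ = [1, 3], b₂ = [3, 2].
Each slice is an integer combination of E₁ = a₁b₁ᵀ and E₂ = a₂b₂ᵀ: S₀ = 2·E₂, S₁ = E₁ + 3·E₂; reading off coefficients, c₁ = [0, 1] and c₂ = [2, 3].
Hence T = [1, -3] ⊗ [1, 0] ⊗ [0, 1] + [1, 3] ⊗ [3, 2] ⊗ [2, 3], so rank(T) ≤ 2.
These bounds meet, so rank(T) = 2.

2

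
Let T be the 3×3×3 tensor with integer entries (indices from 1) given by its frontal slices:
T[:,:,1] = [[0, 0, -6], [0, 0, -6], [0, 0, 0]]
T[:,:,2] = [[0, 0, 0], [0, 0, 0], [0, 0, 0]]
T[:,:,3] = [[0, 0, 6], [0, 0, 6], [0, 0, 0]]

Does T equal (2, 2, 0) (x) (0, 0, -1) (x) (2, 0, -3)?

Reconstruct entry (1,3,1) from the claimed factors: Σₗ aₗ[1]bₗ[3]cₗ[1] = (2)·(-1)·(2) = -4, but T[1,3,1] = -6. The claim is false.

No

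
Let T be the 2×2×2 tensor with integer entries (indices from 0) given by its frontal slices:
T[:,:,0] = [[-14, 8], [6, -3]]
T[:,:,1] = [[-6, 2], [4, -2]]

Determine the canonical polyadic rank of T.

2

Lower bound: the mode-3 unfolding of T (rows indexed by k, columns by (i,j) = (0,0), (0,1), (1,0), (1,1)) is [[-14, 8, 6, -3], [-6, 2, 4, -2]].
There the 2×2 minor on rows k ∈ {0, 1}, columns (i,j) ∈ {(0,0), (0,1)} is det [[-14, 8], [-6, 2]] = 20 ≠ 0, so this unfolding has rank ≥ 2; CP rank is at least every unfolding rank, so rank(T) ≥ 2. (This is only a lower bound: in general the CP rank may exceed every unfolding rank, so we still need to exhibit 2 rank-1 terms summing to T.)
Upper bound — finding two terms. Write S_k = T[:,:,k] for the frontal slices: S₀ = [[-14, 8], [6, -3]], S₁ = [[-6, 2], [4, -2]].
If T = a₁ ⊗ b₁ ⊗ c₁ + a₂ ⊗ b₂ ⊗ c₂ then each S_k = c₁[k]·a₁b₁ᵀ + c₂[k]·a₂b₂ᵀ. S₀ and S₁ are linearly independent, so a₁b₁ᵀ and a₂b₂ᵀ must span the same plane of matrices: they are the rank-1 matrices of the form x·S₀ + y·S₁.
det(x·S₀ + y·S₁) is −6·x² + 2·xy + 4·y² = (-2)·(3·x + 2·y)(x − y), vanishing at (x:y) = (2:-3) and (1:1).
M₁ = 2·S₀ − 3·S₁ = [[-10, 10], [0, 0]] = (-10)·(1, 0)(1, -1)ᵀ and M₂ = S₀ + S₁ = [[-20, 10], [10, -5]] = (-5)·(2, -1)(2, -1)ᵀ, so take a₁ = (1, 0), b₁ = (1, -1), a₂ = (2, -1), b₂ = (2, -1).
Each slice is an integer combination of E₁ = a₁b₁ᵀ and E₂ = a₂b₂ᵀ: S₀ = −2·E₁ − 3·E₂, S₁ = 2·E₁ − 2·E₂; reading off coefficients, c₁ = (-2, 2) and c₂ = (-3, -2).
Hence T = (1, 0) ⊗ (1, -1) ⊗ (-2, 2) + (2, -1) ⊗ (2, -1) ⊗ (-3, -2), so rank(T) ≤ 2.
These bounds meet, so rank(T) = 2.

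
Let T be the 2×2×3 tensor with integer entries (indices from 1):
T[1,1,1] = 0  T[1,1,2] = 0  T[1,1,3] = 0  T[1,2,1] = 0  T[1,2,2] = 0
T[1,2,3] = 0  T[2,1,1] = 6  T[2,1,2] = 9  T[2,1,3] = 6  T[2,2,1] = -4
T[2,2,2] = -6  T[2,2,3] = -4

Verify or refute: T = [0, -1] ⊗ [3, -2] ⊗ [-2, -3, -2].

Yes

Reconstruct entrywise from the claimed factors. For example, T[1,2,3] = 0 and Σₗ aₗ[1]bₗ[2]cₗ[3] = (0)·(-2)·(-2) = 0; checking all 12 entries, every one matches. The claim holds.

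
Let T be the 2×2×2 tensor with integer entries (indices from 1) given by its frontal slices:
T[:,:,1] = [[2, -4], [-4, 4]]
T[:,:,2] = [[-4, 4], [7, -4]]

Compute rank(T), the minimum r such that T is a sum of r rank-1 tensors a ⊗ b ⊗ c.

Lower bound: the mode-2 unfolding of T (rows indexed by j, columns by (i,k) = (1,1), (1,2), (2,1), (2,2)) is [[2, -4, -4, 7], [-4, 4, 4, -4]].
There the 2×2 minor on rows j ∈ {1, 2}, columns (i,k) ∈ {(1,1), (1,2)} is det [[2, -4], [-4, 4]] = -8 ≠ 0, so this unfolding has rank ≥ 2; CP rank is at least every unfolding rank, so rank(T) ≥ 2. (This is only a lower bound: in general the CP rank may exceed every unfolding rank, so we still need to exhibit 2 rank-1 terms summing to T.)
Upper bound — finding two terms. Write S_k = T[:,:,k] for the frontal slices: S₁ = [[2, -4], [-4, 4]], S₂ = [[-4, 4], [7, -4]].
If T = a₁ ⊗ b₁ ⊗ c₁ + a₂ ⊗ b₂ ⊗ c₂ then each S_k = c₁[k]·a₁b₁ᵀ + c₂[k]·a₂b₂ᵀ. S₁ and S₂ are linearly independent, so a₁b₁ᵀ and a₂b₂ᵀ must span the same plane of matrices: they are the rank-1 matrices of the form x·S₁ + y·S₂.
det(x·S₁ + y·S₂) is −8·x² + 20·xy − 12·y² = (-4)·(2·x − 3·y)(x − y), vanishing at (x:y) = (3:2) and (1:1).
M₁ = 3·S₁ + 2·S₂ = [[-2, -4], [2, 4]] = (-2)·[1, -1][1, 2]ᵀ and M₂ = S₁ + S₂ = [[-2, 0], [3, 0]] = −[2, -3][1, 0]ᵀ, so take a₁ = [1, -1], b₁ = [1, 2], a₂ = [2, -3], b₂ = [1, 0].
Each slice is an integer combination of E₁ = a₁b₁ᵀ and E₂ = a₂b₂ᵀ: S₁ = −2·E₁ + 2·E₂, S₂ = 2·E₁ − 3·E₂; reading off coefficients, c₁ = [-2, 2] and c₂ = [2, -3].
Hence T = [1, -1] ⊗ [1, 2] ⊗ [-2, 2] + [2, -3] ⊗ [1, 0] ⊗ [2, -3], so rank(T) ≤ 2.
These bounds meet, so rank(T) = 2.

2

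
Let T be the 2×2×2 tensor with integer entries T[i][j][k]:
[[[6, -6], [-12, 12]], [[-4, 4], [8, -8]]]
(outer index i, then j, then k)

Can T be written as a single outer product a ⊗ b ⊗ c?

If T = a ⊗ b ⊗ c then every fibre of T is a multiple of the corresponding factor, so read the factors off the fibres through the nonzero entry T[0,0,0] = 6.
The mode-1 fibre T[:,0,0] = [6, -4] gives a = [3, -2] (primitive direction); the mode-2 fibre T[0,:,0] = [6, -12] gives b = [1, -2]; then c[k] = T[0,0,k] / (a[0]·b[0]) = [6, -6] / 3 = [2, -2].
Expanding [3, -2] ⊗ [1, -2] ⊗ [2, -2] reproduces all 8 entries of T, so T = [3, -2] ⊗ [1, -2] ⊗ [2, -2] and rank(T) ≤ 1.
Equivalently every frontal slice T[:,:,k] is c[k] times the rank-1 matrix [3, -2] ⊗ [1, -2]. So T has rank 1 (it is nonzero).

Yes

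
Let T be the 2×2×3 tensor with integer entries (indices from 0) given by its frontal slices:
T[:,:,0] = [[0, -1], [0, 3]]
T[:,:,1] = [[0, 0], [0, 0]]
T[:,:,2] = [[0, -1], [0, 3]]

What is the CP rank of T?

1

Lower bound: T ≠ 0 (e.g. T[0,1,0] = -1), so rank(T) ≥ 1.
Upper bound: if T = a ⊗ b ⊗ c then every fibre of T is a multiple of the corresponding factor, so read the factors off the fibres through the nonzero entry T[0,1,0] = -1.
The mode-1 fibre T[:,1,0] = [-1, 3] gives a = (1, -3) (primitive direction); the mode-2 fibre T[0,:,0] = [0, -1] gives b = (0, 1); then c[k] = T[0,1,k] / (a[0]·b[1]) = [-1, 0, -1] / 1 = (-1, 0, -1).
Expanding (1, -3) ⊗ (0, 1) ⊗ (-1, 0, -1) reproduces all 12 entries of T, so T = (1, -3) ⊗ (0, 1) ⊗ (-1, 0, -1) and rank(T) ≤ 1.
These bounds meet, so rank(T) = 1.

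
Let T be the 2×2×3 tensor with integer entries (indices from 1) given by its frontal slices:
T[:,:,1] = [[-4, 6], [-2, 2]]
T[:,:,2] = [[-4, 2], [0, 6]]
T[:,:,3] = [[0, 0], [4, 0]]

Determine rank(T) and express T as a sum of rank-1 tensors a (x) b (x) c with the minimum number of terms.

Lower bound: the mode-3 unfolding of T (rows indexed by k, columns by (i,j) = (1,1), (1,2), (2,1), (2,2)) is [[-4, 6, -2, 2], [-4, 2, 0, 6], [0, 0, 4, 0]].
There the 3×3 minor on rows k ∈ {1, 2, 3}, columns (i,j) ∈ {(1,1), (1,2), (2,1)} is det [[-4, 6, -2], [-4, 2, 0], [0, 0, 4]] = 64 ≠ 0, so this unfolding has rank ≥ 3; CP rank is at least every unfolding rank, so rank(T) ≥ 3. (Flattening ranks never certify an upper bound on CP rank; for that we must actually write T with 3 rank-1 terms.)
Upper bound: T is a sum of 3 rank-1 terms, T = [0, 1] (x) [1, 0] (x) [2, 4, 4] + [1, -1] (x) [0, 1] (x) [2, -2, 0] + [1, 1] (x) [1, -1] (x) [-4, -4, 0] (one valid choice — decompositions are not unique — normalised so each a, b is primitive with positive first nonzero entry; check it by expanding all entries), so rank(T) ≤ 3.
These bounds meet, so rank(T) = 3.
Check entry T[1,2,2] = 2: (0)·(0)·(4) + (1)·(1)·(-2) + (1)·(-1)·(-4) = 2.

rank(T) = 3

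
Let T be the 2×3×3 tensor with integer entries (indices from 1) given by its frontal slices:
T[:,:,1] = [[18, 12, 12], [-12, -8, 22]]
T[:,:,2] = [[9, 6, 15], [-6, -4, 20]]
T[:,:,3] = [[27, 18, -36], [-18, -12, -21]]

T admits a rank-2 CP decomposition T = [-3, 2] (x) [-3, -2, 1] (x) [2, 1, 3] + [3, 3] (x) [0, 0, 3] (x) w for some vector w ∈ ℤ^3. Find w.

Subtract the known terms from T to get the rank-1 residual R = [3, 3] (x) [0, 0, 3] (x) w, so R[i,j,k] = a[i]·b[j]·w[k]. Pick indices with nonzero a[1]·b[3] = (3)·(3) = 9. Only the fibre through (1,3,·) is needed: R[1,3,:] = T[1,3,:] − Σₗ aₗ[1]bₗ[3]cₗ = [12, 15, -36] − (-3)·(1)·[2, 1, 3] = [18, 18, -27]. Then w[k] = R[1,3,k] / 9 for each k, giving w = [18, 18, -27] / 9 = [2, 2, -3].

w = [2, 2, -3]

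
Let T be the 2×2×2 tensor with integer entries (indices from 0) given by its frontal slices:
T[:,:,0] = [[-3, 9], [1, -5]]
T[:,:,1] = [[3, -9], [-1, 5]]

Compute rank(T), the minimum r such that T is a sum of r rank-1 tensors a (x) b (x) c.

2

Lower bound: the mode-1 unfolding of T (rows indexed by i, columns by (j,k) = (0,0), (0,1), (1,0), (1,1)) is [[-3, 3, 9, -9], [1, -1, -5, 5]].
There the 2×2 minor on rows i ∈ {0, 1}, columns (j,k) ∈ {(0,0), (1,0)} is det [[-3, 9], [1, -5]] = 6 ≠ 0, so this unfolding has rank ≥ 2; CP rank is at least every unfolding rank, so rank(T) ≥ 2. (Flattening ranks never certify an upper bound on CP rank; for that we must actually write T with 2 rank-1 terms.)
Upper bound — finding two terms. Every mode-3 slice of T is a multiple of one matrix: T[:,:,k] = c[k]·M with c = [1, -1] and M = [[-3, 9], [1, -5]] (rows indexed by i, columns by j). So it suffices to write M as a sum of two rank-1 matrices.
Splitting M by its rows (i = 0, 1), M = [1, 0][-3, 9]ᵀ + [0, 1][1, -5]ᵀ.
Hence T = [1, 0] (x) [-3, 9] (x) [1, -1] + [0, 1] (x) [1, -5] (x) [1, -1], so rank(T) ≤ 2.
These bounds meet, so rank(T) = 2.
Check entry T[0,1,1] = -9: (1)·(9)·(-1) + (0)·(-5)·(-1) = -9.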